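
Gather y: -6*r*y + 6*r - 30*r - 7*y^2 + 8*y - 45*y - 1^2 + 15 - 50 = -24*r - 7*y^2 + y*(-6*r - 37) - 36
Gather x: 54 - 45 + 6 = 15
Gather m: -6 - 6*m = -6*m - 6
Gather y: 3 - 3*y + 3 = 6 - 3*y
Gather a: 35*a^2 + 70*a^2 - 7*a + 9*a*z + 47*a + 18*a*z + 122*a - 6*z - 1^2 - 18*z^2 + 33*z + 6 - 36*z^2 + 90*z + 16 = 105*a^2 + a*(27*z + 162) - 54*z^2 + 117*z + 21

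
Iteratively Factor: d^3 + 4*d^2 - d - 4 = (d - 1)*(d^2 + 5*d + 4) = (d - 1)*(d + 4)*(d + 1)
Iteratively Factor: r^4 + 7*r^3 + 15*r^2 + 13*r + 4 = (r + 1)*(r^3 + 6*r^2 + 9*r + 4) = (r + 1)^2*(r^2 + 5*r + 4) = (r + 1)^3*(r + 4)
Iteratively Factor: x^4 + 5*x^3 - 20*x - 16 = (x + 1)*(x^3 + 4*x^2 - 4*x - 16) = (x + 1)*(x + 2)*(x^2 + 2*x - 8) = (x - 2)*(x + 1)*(x + 2)*(x + 4)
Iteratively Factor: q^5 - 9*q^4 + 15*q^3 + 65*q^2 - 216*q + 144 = (q - 4)*(q^4 - 5*q^3 - 5*q^2 + 45*q - 36) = (q - 4)*(q - 1)*(q^3 - 4*q^2 - 9*q + 36) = (q - 4)*(q - 3)*(q - 1)*(q^2 - q - 12) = (q - 4)^2*(q - 3)*(q - 1)*(q + 3)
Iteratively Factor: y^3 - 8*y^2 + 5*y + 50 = (y - 5)*(y^2 - 3*y - 10) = (y - 5)*(y + 2)*(y - 5)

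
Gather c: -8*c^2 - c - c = -8*c^2 - 2*c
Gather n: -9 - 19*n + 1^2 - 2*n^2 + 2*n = -2*n^2 - 17*n - 8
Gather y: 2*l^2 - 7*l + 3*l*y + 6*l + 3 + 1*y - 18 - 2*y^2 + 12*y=2*l^2 - l - 2*y^2 + y*(3*l + 13) - 15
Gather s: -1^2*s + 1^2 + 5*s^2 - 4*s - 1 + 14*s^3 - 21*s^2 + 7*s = 14*s^3 - 16*s^2 + 2*s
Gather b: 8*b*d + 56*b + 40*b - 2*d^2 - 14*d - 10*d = b*(8*d + 96) - 2*d^2 - 24*d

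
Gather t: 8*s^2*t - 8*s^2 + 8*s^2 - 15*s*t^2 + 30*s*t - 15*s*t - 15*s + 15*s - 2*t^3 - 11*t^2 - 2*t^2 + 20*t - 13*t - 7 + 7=-2*t^3 + t^2*(-15*s - 13) + t*(8*s^2 + 15*s + 7)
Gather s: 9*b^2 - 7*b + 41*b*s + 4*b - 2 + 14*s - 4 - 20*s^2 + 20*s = 9*b^2 - 3*b - 20*s^2 + s*(41*b + 34) - 6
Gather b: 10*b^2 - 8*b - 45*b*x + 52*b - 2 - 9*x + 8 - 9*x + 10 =10*b^2 + b*(44 - 45*x) - 18*x + 16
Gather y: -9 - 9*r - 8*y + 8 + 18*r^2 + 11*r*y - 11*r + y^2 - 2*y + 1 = 18*r^2 - 20*r + y^2 + y*(11*r - 10)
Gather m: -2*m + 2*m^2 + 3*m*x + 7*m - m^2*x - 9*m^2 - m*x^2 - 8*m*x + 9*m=m^2*(-x - 7) + m*(-x^2 - 5*x + 14)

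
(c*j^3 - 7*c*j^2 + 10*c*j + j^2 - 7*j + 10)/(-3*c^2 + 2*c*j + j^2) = (c*j^3 - 7*c*j^2 + 10*c*j + j^2 - 7*j + 10)/(-3*c^2 + 2*c*j + j^2)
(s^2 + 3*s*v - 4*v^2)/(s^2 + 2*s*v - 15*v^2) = (s^2 + 3*s*v - 4*v^2)/(s^2 + 2*s*v - 15*v^2)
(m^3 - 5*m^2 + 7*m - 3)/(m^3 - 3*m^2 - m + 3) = (m - 1)/(m + 1)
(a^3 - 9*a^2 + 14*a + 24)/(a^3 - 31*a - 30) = (a - 4)/(a + 5)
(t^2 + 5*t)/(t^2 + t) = (t + 5)/(t + 1)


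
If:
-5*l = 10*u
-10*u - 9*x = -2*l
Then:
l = 9*x/7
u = -9*x/14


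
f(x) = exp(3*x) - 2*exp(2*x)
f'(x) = 3*exp(3*x) - 4*exp(2*x)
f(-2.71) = -0.01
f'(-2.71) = -0.02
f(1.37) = 29.97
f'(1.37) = 120.89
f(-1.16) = -0.17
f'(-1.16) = -0.30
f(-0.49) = -0.52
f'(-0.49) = -0.81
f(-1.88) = -0.04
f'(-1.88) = -0.08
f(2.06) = 359.87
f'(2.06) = 1202.74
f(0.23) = -1.17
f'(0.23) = -0.36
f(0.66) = -0.24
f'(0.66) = 6.75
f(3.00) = 7296.23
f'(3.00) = 22695.54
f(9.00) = 531916920663.52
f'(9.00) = 1595882081928.85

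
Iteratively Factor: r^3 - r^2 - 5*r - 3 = (r + 1)*(r^2 - 2*r - 3) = (r + 1)^2*(r - 3)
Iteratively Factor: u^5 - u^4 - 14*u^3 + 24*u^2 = (u + 4)*(u^4 - 5*u^3 + 6*u^2) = u*(u + 4)*(u^3 - 5*u^2 + 6*u) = u^2*(u + 4)*(u^2 - 5*u + 6) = u^2*(u - 2)*(u + 4)*(u - 3)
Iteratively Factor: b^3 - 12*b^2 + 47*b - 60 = (b - 4)*(b^2 - 8*b + 15) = (b - 5)*(b - 4)*(b - 3)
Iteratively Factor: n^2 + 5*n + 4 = (n + 4)*(n + 1)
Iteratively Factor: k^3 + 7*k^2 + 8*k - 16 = (k + 4)*(k^2 + 3*k - 4) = (k - 1)*(k + 4)*(k + 4)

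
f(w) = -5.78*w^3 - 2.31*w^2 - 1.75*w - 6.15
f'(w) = -17.34*w^2 - 4.62*w - 1.75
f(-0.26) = -5.75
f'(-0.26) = -1.72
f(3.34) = -253.13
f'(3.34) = -210.62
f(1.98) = -63.54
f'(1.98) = -78.88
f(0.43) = -7.79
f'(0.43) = -6.94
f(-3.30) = 182.18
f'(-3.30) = -175.34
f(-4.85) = 607.41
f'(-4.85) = -387.22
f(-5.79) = 1048.47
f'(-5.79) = -556.31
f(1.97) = -62.75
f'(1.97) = -78.15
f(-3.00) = 134.37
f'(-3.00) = -143.95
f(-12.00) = 9670.05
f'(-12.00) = -2443.27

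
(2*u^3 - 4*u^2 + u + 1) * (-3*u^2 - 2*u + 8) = -6*u^5 + 8*u^4 + 21*u^3 - 37*u^2 + 6*u + 8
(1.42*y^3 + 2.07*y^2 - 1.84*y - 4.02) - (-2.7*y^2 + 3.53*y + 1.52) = 1.42*y^3 + 4.77*y^2 - 5.37*y - 5.54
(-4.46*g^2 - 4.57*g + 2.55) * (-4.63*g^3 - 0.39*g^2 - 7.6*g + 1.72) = 20.6498*g^5 + 22.8985*g^4 + 23.8718*g^3 + 26.0663*g^2 - 27.2404*g + 4.386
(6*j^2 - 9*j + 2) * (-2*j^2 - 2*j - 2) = -12*j^4 + 6*j^3 + 2*j^2 + 14*j - 4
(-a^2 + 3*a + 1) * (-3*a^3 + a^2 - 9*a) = 3*a^5 - 10*a^4 + 9*a^3 - 26*a^2 - 9*a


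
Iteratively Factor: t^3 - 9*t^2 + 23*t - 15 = (t - 3)*(t^2 - 6*t + 5) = (t - 5)*(t - 3)*(t - 1)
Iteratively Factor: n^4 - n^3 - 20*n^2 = (n + 4)*(n^3 - 5*n^2) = (n - 5)*(n + 4)*(n^2) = n*(n - 5)*(n + 4)*(n)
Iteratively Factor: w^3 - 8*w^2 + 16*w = (w - 4)*(w^2 - 4*w) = w*(w - 4)*(w - 4)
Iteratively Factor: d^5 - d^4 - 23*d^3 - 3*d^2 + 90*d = (d - 5)*(d^4 + 4*d^3 - 3*d^2 - 18*d) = d*(d - 5)*(d^3 + 4*d^2 - 3*d - 18) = d*(d - 5)*(d + 3)*(d^2 + d - 6) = d*(d - 5)*(d - 2)*(d + 3)*(d + 3)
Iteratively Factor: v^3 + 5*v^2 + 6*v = (v)*(v^2 + 5*v + 6) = v*(v + 3)*(v + 2)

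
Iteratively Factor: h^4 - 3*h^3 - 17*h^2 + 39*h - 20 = (h + 4)*(h^3 - 7*h^2 + 11*h - 5) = (h - 1)*(h + 4)*(h^2 - 6*h + 5) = (h - 5)*(h - 1)*(h + 4)*(h - 1)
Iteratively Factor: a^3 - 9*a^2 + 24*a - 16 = (a - 1)*(a^2 - 8*a + 16) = (a - 4)*(a - 1)*(a - 4)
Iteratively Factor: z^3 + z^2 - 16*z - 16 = (z + 1)*(z^2 - 16) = (z - 4)*(z + 1)*(z + 4)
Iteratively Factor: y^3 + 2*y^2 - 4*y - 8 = (y - 2)*(y^2 + 4*y + 4) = (y - 2)*(y + 2)*(y + 2)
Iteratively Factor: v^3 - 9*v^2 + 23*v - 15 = (v - 3)*(v^2 - 6*v + 5) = (v - 5)*(v - 3)*(v - 1)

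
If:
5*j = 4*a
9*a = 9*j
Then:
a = 0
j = 0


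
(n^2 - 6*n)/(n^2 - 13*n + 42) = n/(n - 7)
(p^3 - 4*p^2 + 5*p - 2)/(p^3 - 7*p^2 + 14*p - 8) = (p - 1)/(p - 4)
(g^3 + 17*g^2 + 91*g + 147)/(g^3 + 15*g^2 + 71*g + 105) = (g + 7)/(g + 5)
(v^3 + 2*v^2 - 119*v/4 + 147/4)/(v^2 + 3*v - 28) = (v^2 - 5*v + 21/4)/(v - 4)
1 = 1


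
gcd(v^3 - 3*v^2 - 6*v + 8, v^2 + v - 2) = v^2 + v - 2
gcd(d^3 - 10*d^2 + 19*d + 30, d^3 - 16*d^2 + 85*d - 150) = d^2 - 11*d + 30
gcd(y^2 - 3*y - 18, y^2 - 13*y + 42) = y - 6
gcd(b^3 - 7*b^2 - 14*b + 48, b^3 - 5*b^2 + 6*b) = b - 2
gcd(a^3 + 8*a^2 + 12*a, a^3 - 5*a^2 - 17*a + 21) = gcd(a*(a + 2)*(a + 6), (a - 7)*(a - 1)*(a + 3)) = 1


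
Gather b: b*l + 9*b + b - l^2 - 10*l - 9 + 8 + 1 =b*(l + 10) - l^2 - 10*l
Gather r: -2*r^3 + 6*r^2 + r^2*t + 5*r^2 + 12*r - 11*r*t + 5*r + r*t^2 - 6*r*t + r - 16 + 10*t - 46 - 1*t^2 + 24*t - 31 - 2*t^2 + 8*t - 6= -2*r^3 + r^2*(t + 11) + r*(t^2 - 17*t + 18) - 3*t^2 + 42*t - 99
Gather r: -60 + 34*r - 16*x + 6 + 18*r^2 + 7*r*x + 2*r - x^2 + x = 18*r^2 + r*(7*x + 36) - x^2 - 15*x - 54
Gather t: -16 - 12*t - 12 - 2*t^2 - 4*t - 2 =-2*t^2 - 16*t - 30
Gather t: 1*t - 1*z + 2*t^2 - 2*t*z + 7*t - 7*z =2*t^2 + t*(8 - 2*z) - 8*z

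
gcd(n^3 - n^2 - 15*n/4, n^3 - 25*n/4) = n^2 - 5*n/2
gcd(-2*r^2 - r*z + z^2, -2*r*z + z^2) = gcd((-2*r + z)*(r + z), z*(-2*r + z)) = -2*r + z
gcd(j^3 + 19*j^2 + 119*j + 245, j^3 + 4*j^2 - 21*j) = j + 7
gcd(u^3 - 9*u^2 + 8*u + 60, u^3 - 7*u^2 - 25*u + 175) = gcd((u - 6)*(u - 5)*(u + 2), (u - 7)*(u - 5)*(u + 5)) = u - 5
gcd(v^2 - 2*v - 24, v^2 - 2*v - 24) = v^2 - 2*v - 24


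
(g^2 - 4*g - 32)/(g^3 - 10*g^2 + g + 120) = (g + 4)/(g^2 - 2*g - 15)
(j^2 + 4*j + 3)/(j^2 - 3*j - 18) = (j + 1)/(j - 6)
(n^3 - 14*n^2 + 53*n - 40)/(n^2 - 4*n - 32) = (n^2 - 6*n + 5)/(n + 4)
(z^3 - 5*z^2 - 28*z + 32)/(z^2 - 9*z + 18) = (z^3 - 5*z^2 - 28*z + 32)/(z^2 - 9*z + 18)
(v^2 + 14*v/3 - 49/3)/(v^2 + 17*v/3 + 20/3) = (3*v^2 + 14*v - 49)/(3*v^2 + 17*v + 20)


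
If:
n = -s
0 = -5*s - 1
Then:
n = 1/5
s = -1/5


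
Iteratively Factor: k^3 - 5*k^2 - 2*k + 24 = (k - 4)*(k^2 - k - 6) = (k - 4)*(k + 2)*(k - 3)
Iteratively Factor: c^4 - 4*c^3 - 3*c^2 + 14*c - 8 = (c - 1)*(c^3 - 3*c^2 - 6*c + 8) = (c - 1)*(c + 2)*(c^2 - 5*c + 4) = (c - 4)*(c - 1)*(c + 2)*(c - 1)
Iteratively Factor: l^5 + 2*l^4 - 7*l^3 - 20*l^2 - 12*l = (l + 1)*(l^4 + l^3 - 8*l^2 - 12*l) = (l + 1)*(l + 2)*(l^3 - l^2 - 6*l) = l*(l + 1)*(l + 2)*(l^2 - l - 6) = l*(l - 3)*(l + 1)*(l + 2)*(l + 2)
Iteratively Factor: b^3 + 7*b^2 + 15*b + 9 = (b + 3)*(b^2 + 4*b + 3) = (b + 3)^2*(b + 1)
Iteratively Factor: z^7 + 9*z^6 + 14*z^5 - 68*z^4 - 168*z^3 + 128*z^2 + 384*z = (z + 2)*(z^6 + 7*z^5 - 68*z^3 - 32*z^2 + 192*z) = (z - 2)*(z + 2)*(z^5 + 9*z^4 + 18*z^3 - 32*z^2 - 96*z) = (z - 2)^2*(z + 2)*(z^4 + 11*z^3 + 40*z^2 + 48*z) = z*(z - 2)^2*(z + 2)*(z^3 + 11*z^2 + 40*z + 48) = z*(z - 2)^2*(z + 2)*(z + 4)*(z^2 + 7*z + 12) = z*(z - 2)^2*(z + 2)*(z + 3)*(z + 4)*(z + 4)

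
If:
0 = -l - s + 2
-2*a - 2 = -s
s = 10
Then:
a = 4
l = -8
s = 10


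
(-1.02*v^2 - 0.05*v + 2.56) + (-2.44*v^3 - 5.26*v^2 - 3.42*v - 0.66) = -2.44*v^3 - 6.28*v^2 - 3.47*v + 1.9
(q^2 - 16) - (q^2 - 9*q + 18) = 9*q - 34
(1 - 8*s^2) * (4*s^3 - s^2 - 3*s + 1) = -32*s^5 + 8*s^4 + 28*s^3 - 9*s^2 - 3*s + 1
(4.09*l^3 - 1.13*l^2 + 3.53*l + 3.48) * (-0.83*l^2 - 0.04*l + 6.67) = -3.3947*l^5 + 0.7743*l^4 + 24.3956*l^3 - 10.5667*l^2 + 23.4059*l + 23.2116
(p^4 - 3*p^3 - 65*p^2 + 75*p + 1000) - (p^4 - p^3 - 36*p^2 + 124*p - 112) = -2*p^3 - 29*p^2 - 49*p + 1112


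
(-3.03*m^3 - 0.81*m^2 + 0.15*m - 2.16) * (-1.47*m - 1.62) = 4.4541*m^4 + 6.0993*m^3 + 1.0917*m^2 + 2.9322*m + 3.4992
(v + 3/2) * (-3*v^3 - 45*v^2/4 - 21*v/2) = -3*v^4 - 63*v^3/4 - 219*v^2/8 - 63*v/4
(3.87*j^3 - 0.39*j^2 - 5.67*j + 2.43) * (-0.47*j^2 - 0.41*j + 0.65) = -1.8189*j^5 - 1.4034*j^4 + 5.3403*j^3 + 0.9291*j^2 - 4.6818*j + 1.5795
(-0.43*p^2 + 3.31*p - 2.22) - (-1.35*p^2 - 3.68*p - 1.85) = 0.92*p^2 + 6.99*p - 0.37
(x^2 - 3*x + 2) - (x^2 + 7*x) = 2 - 10*x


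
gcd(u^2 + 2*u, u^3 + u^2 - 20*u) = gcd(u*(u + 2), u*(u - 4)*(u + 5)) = u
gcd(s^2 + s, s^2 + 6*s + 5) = s + 1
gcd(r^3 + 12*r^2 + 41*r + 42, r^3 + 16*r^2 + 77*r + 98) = r^2 + 9*r + 14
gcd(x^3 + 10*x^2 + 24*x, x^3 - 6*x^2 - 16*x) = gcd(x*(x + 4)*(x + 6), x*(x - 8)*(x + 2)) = x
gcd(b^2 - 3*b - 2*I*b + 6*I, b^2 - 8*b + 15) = b - 3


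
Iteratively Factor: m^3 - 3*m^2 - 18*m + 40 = (m - 2)*(m^2 - m - 20) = (m - 5)*(m - 2)*(m + 4)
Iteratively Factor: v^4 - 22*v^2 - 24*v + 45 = (v - 5)*(v^3 + 5*v^2 + 3*v - 9) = (v - 5)*(v - 1)*(v^2 + 6*v + 9) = (v - 5)*(v - 1)*(v + 3)*(v + 3)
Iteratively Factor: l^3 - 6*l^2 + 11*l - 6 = (l - 1)*(l^2 - 5*l + 6) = (l - 2)*(l - 1)*(l - 3)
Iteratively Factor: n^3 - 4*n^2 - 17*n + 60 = (n + 4)*(n^2 - 8*n + 15) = (n - 3)*(n + 4)*(n - 5)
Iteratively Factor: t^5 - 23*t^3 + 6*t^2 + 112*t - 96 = (t - 1)*(t^4 + t^3 - 22*t^2 - 16*t + 96) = (t - 1)*(t + 4)*(t^3 - 3*t^2 - 10*t + 24) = (t - 2)*(t - 1)*(t + 4)*(t^2 - t - 12) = (t - 2)*(t - 1)*(t + 3)*(t + 4)*(t - 4)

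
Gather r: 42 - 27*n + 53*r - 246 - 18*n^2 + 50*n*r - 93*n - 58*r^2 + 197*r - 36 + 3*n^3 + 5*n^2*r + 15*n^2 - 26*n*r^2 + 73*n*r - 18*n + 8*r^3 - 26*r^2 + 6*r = 3*n^3 - 3*n^2 - 138*n + 8*r^3 + r^2*(-26*n - 84) + r*(5*n^2 + 123*n + 256) - 240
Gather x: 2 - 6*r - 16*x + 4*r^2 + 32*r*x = 4*r^2 - 6*r + x*(32*r - 16) + 2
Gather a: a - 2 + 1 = a - 1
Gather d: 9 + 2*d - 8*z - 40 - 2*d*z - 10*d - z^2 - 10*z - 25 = d*(-2*z - 8) - z^2 - 18*z - 56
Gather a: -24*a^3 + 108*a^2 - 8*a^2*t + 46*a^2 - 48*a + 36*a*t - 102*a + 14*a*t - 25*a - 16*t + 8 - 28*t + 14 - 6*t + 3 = -24*a^3 + a^2*(154 - 8*t) + a*(50*t - 175) - 50*t + 25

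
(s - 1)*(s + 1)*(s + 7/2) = s^3 + 7*s^2/2 - s - 7/2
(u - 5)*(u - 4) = u^2 - 9*u + 20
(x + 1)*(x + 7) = x^2 + 8*x + 7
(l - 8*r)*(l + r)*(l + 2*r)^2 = l^4 - 3*l^3*r - 32*l^2*r^2 - 60*l*r^3 - 32*r^4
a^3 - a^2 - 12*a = a*(a - 4)*(a + 3)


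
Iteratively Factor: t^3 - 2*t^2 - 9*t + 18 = (t - 3)*(t^2 + t - 6) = (t - 3)*(t - 2)*(t + 3)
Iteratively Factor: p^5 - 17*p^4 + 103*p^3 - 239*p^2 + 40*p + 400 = (p - 5)*(p^4 - 12*p^3 + 43*p^2 - 24*p - 80) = (p - 5)*(p - 4)*(p^3 - 8*p^2 + 11*p + 20) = (p - 5)^2*(p - 4)*(p^2 - 3*p - 4) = (p - 5)^2*(p - 4)*(p + 1)*(p - 4)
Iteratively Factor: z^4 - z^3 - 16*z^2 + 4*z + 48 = (z + 2)*(z^3 - 3*z^2 - 10*z + 24) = (z - 4)*(z + 2)*(z^2 + z - 6) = (z - 4)*(z - 2)*(z + 2)*(z + 3)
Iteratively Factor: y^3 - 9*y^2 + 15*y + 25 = (y - 5)*(y^2 - 4*y - 5) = (y - 5)^2*(y + 1)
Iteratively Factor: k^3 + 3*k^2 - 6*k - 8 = (k - 2)*(k^2 + 5*k + 4) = (k - 2)*(k + 1)*(k + 4)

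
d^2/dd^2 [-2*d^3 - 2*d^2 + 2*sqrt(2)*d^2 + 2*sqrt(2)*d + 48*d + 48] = -12*d - 4 + 4*sqrt(2)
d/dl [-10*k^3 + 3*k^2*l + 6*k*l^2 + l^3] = 3*k^2 + 12*k*l + 3*l^2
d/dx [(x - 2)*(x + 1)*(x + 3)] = 3*x^2 + 4*x - 5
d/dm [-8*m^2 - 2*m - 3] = -16*m - 2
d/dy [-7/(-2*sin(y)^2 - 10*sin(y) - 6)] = -7*(2*sin(y) + 5)*cos(y)/(2*(sin(y)^2 + 5*sin(y) + 3)^2)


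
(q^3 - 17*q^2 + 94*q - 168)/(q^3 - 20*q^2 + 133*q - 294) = (q - 4)/(q - 7)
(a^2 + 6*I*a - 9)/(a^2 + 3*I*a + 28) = (a^2 + 6*I*a - 9)/(a^2 + 3*I*a + 28)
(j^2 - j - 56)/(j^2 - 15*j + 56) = (j + 7)/(j - 7)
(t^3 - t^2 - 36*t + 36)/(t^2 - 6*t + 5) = (t^2 - 36)/(t - 5)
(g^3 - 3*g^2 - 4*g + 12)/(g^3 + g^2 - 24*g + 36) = (g + 2)/(g + 6)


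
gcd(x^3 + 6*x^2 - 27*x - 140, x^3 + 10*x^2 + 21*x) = x + 7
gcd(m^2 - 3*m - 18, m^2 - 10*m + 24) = m - 6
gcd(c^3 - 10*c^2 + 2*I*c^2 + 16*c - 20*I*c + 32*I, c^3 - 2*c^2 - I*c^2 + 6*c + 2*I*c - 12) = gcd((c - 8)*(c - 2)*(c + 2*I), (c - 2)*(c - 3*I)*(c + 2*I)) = c^2 + c*(-2 + 2*I) - 4*I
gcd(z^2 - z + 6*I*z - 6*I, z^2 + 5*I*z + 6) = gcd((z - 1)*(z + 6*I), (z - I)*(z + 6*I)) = z + 6*I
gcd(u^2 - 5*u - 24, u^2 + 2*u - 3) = u + 3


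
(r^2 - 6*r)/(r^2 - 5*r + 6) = r*(r - 6)/(r^2 - 5*r + 6)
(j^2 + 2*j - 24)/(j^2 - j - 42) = (j - 4)/(j - 7)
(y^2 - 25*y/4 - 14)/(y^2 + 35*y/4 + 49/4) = (y - 8)/(y + 7)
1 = 1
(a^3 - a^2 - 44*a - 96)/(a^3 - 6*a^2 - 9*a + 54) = (a^2 - 4*a - 32)/(a^2 - 9*a + 18)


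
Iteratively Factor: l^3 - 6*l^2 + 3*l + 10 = (l + 1)*(l^2 - 7*l + 10) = (l - 5)*(l + 1)*(l - 2)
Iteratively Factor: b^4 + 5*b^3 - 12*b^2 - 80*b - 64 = (b + 4)*(b^3 + b^2 - 16*b - 16) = (b - 4)*(b + 4)*(b^2 + 5*b + 4) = (b - 4)*(b + 1)*(b + 4)*(b + 4)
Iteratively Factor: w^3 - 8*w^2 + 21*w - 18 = (w - 3)*(w^2 - 5*w + 6) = (w - 3)*(w - 2)*(w - 3)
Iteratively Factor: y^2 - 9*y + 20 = (y - 5)*(y - 4)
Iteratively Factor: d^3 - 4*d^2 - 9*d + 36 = (d + 3)*(d^2 - 7*d + 12) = (d - 4)*(d + 3)*(d - 3)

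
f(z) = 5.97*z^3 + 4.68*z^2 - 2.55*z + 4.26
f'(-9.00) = 1363.92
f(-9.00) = -3945.84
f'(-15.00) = 3886.80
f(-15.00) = -19053.24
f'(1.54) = 54.34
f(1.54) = 33.24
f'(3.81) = 293.09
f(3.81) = 392.66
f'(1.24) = 36.59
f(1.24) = 19.68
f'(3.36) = 231.10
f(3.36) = 274.99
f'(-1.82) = 39.74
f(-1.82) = -11.59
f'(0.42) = 4.54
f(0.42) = 4.46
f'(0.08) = -1.69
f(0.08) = 4.09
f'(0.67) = 11.76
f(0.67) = 6.45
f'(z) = 17.91*z^2 + 9.36*z - 2.55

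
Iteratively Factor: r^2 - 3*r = (r)*(r - 3)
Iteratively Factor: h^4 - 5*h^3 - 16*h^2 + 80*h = (h - 5)*(h^3 - 16*h) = h*(h - 5)*(h^2 - 16) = h*(h - 5)*(h + 4)*(h - 4)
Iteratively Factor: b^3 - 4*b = (b + 2)*(b^2 - 2*b) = b*(b + 2)*(b - 2)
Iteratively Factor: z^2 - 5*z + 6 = (z - 3)*(z - 2)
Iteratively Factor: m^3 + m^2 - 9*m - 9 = (m - 3)*(m^2 + 4*m + 3) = (m - 3)*(m + 1)*(m + 3)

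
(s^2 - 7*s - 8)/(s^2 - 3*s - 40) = (s + 1)/(s + 5)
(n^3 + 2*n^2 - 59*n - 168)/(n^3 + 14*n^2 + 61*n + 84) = (n - 8)/(n + 4)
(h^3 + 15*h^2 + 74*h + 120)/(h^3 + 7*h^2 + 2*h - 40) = (h + 6)/(h - 2)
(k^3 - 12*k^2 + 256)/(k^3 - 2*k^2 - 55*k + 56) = (k^2 - 4*k - 32)/(k^2 + 6*k - 7)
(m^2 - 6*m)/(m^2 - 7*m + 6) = m/(m - 1)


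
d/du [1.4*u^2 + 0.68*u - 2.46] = 2.8*u + 0.68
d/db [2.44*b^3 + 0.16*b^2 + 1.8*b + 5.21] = 7.32*b^2 + 0.32*b + 1.8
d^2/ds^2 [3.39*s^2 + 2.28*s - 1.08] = 6.78000000000000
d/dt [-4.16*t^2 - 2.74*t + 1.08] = -8.32*t - 2.74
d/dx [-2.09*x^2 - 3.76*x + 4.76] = -4.18*x - 3.76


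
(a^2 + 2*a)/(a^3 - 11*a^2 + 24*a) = (a + 2)/(a^2 - 11*a + 24)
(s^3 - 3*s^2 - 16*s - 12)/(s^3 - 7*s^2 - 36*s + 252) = (s^2 + 3*s + 2)/(s^2 - s - 42)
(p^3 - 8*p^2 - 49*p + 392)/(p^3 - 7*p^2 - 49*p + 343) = (p - 8)/(p - 7)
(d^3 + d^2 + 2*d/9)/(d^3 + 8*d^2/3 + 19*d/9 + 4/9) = d*(3*d + 2)/(3*d^2 + 7*d + 4)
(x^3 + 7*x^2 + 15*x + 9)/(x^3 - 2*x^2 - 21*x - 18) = (x + 3)/(x - 6)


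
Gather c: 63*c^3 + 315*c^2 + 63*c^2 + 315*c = 63*c^3 + 378*c^2 + 315*c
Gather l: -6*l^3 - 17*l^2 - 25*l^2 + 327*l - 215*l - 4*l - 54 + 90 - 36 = -6*l^3 - 42*l^2 + 108*l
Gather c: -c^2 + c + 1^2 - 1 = -c^2 + c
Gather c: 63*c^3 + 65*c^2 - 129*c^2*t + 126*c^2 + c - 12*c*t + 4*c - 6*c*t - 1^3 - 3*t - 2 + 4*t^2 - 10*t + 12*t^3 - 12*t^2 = 63*c^3 + c^2*(191 - 129*t) + c*(5 - 18*t) + 12*t^3 - 8*t^2 - 13*t - 3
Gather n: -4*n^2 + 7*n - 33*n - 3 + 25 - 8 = -4*n^2 - 26*n + 14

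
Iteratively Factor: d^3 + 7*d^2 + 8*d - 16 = (d + 4)*(d^2 + 3*d - 4) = (d - 1)*(d + 4)*(d + 4)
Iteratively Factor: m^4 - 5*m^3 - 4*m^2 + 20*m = (m)*(m^3 - 5*m^2 - 4*m + 20) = m*(m - 2)*(m^2 - 3*m - 10) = m*(m - 5)*(m - 2)*(m + 2)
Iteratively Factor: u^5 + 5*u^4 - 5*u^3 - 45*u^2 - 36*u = (u + 4)*(u^4 + u^3 - 9*u^2 - 9*u) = (u + 3)*(u + 4)*(u^3 - 2*u^2 - 3*u) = u*(u + 3)*(u + 4)*(u^2 - 2*u - 3) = u*(u + 1)*(u + 3)*(u + 4)*(u - 3)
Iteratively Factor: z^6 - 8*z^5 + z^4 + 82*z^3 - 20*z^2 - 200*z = (z - 2)*(z^5 - 6*z^4 - 11*z^3 + 60*z^2 + 100*z) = z*(z - 2)*(z^4 - 6*z^3 - 11*z^2 + 60*z + 100) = z*(z - 2)*(z + 2)*(z^3 - 8*z^2 + 5*z + 50) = z*(z - 2)*(z + 2)^2*(z^2 - 10*z + 25) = z*(z - 5)*(z - 2)*(z + 2)^2*(z - 5)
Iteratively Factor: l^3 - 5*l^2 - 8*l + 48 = (l + 3)*(l^2 - 8*l + 16) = (l - 4)*(l + 3)*(l - 4)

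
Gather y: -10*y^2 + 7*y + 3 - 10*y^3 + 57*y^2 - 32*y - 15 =-10*y^3 + 47*y^2 - 25*y - 12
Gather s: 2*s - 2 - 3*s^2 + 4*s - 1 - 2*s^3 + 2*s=-2*s^3 - 3*s^2 + 8*s - 3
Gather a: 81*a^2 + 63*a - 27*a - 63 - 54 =81*a^2 + 36*a - 117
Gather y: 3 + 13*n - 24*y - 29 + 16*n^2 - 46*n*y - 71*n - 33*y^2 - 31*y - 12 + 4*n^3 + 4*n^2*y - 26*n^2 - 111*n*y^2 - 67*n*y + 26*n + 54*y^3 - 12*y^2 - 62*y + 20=4*n^3 - 10*n^2 - 32*n + 54*y^3 + y^2*(-111*n - 45) + y*(4*n^2 - 113*n - 117) - 18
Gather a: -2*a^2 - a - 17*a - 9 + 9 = -2*a^2 - 18*a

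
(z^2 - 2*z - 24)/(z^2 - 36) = (z + 4)/(z + 6)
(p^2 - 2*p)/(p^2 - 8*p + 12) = p/(p - 6)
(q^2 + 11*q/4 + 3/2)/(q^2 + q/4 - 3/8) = 2*(q + 2)/(2*q - 1)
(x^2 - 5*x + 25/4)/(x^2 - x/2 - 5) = (x - 5/2)/(x + 2)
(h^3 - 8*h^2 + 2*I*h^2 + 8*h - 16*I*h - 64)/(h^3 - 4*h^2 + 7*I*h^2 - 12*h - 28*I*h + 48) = (h^2 - 2*h*(4 + I) + 16*I)/(h^2 + h*(-4 + 3*I) - 12*I)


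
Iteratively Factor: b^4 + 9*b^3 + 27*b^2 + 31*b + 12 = (b + 1)*(b^3 + 8*b^2 + 19*b + 12) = (b + 1)^2*(b^2 + 7*b + 12) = (b + 1)^2*(b + 3)*(b + 4)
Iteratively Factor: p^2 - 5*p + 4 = (p - 1)*(p - 4)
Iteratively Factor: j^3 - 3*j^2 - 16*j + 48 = (j - 3)*(j^2 - 16) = (j - 4)*(j - 3)*(j + 4)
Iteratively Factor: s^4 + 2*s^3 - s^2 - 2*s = (s + 2)*(s^3 - s) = s*(s + 2)*(s^2 - 1) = s*(s + 1)*(s + 2)*(s - 1)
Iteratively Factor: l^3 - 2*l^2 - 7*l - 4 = (l - 4)*(l^2 + 2*l + 1) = (l - 4)*(l + 1)*(l + 1)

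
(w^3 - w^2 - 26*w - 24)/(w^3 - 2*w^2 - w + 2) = (w^2 - 2*w - 24)/(w^2 - 3*w + 2)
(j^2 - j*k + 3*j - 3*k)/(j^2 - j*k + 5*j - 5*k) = (j + 3)/(j + 5)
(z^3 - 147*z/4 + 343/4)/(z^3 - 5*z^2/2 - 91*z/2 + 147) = (z - 7/2)/(z - 6)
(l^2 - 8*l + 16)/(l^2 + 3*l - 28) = (l - 4)/(l + 7)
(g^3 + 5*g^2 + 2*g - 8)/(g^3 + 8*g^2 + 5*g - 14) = (g + 4)/(g + 7)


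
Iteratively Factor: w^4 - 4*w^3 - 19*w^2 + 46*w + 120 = (w - 5)*(w^3 + w^2 - 14*w - 24) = (w - 5)*(w - 4)*(w^2 + 5*w + 6) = (w - 5)*(w - 4)*(w + 2)*(w + 3)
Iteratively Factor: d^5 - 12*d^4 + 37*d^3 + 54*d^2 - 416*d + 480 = (d + 3)*(d^4 - 15*d^3 + 82*d^2 - 192*d + 160) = (d - 4)*(d + 3)*(d^3 - 11*d^2 + 38*d - 40) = (d - 4)*(d - 2)*(d + 3)*(d^2 - 9*d + 20) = (d - 4)^2*(d - 2)*(d + 3)*(d - 5)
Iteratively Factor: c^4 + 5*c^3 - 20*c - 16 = (c + 2)*(c^3 + 3*c^2 - 6*c - 8) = (c + 2)*(c + 4)*(c^2 - c - 2) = (c + 1)*(c + 2)*(c + 4)*(c - 2)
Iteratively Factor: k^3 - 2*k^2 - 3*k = (k + 1)*(k^2 - 3*k) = k*(k + 1)*(k - 3)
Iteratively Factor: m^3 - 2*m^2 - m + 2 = (m - 1)*(m^2 - m - 2) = (m - 1)*(m + 1)*(m - 2)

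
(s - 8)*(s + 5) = s^2 - 3*s - 40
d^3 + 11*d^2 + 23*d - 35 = (d - 1)*(d + 5)*(d + 7)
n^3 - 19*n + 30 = (n - 3)*(n - 2)*(n + 5)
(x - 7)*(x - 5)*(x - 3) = x^3 - 15*x^2 + 71*x - 105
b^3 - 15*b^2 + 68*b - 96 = (b - 8)*(b - 4)*(b - 3)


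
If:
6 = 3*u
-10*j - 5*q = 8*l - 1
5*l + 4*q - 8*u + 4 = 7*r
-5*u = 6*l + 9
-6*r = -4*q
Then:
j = 2821/120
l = -19/6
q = -167/4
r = -167/6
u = 2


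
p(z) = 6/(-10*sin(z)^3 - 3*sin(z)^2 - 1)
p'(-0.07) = -1.60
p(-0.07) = -5.93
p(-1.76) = 1.08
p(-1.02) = 1.99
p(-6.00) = -4.13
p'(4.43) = -1.41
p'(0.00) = 0.00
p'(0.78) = 2.29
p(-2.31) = 4.29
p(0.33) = -3.62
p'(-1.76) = -0.84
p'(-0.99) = 6.96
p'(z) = 6*(30*sin(z)^2*cos(z) + 6*sin(z)*cos(z))/(-10*sin(z)^3 - 3*sin(z)^2 - 1)^2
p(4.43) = 1.18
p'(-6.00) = 10.98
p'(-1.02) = 5.78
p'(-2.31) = -24.73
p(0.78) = -1.01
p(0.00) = -6.00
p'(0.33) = 10.55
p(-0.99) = 2.18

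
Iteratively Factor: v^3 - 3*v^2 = (v)*(v^2 - 3*v) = v*(v - 3)*(v)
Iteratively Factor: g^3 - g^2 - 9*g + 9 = (g - 1)*(g^2 - 9) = (g - 3)*(g - 1)*(g + 3)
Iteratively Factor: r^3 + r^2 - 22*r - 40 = (r + 4)*(r^2 - 3*r - 10) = (r + 2)*(r + 4)*(r - 5)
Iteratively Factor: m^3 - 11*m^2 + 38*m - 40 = (m - 5)*(m^2 - 6*m + 8) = (m - 5)*(m - 2)*(m - 4)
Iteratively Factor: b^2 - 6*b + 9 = (b - 3)*(b - 3)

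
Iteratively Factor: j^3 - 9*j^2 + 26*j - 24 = (j - 3)*(j^2 - 6*j + 8) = (j - 3)*(j - 2)*(j - 4)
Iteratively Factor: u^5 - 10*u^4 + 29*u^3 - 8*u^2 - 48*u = (u - 4)*(u^4 - 6*u^3 + 5*u^2 + 12*u) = (u - 4)*(u - 3)*(u^3 - 3*u^2 - 4*u) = (u - 4)^2*(u - 3)*(u^2 + u) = (u - 4)^2*(u - 3)*(u + 1)*(u)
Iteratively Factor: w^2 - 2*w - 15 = (w + 3)*(w - 5)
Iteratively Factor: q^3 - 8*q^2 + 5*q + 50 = (q + 2)*(q^2 - 10*q + 25) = (q - 5)*(q + 2)*(q - 5)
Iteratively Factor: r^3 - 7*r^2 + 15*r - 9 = (r - 3)*(r^2 - 4*r + 3) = (r - 3)^2*(r - 1)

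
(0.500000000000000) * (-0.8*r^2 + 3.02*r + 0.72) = -0.4*r^2 + 1.51*r + 0.36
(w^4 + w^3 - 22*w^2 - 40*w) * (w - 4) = w^5 - 3*w^4 - 26*w^3 + 48*w^2 + 160*w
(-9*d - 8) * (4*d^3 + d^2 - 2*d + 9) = -36*d^4 - 41*d^3 + 10*d^2 - 65*d - 72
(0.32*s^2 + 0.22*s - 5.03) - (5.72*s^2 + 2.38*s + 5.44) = -5.4*s^2 - 2.16*s - 10.47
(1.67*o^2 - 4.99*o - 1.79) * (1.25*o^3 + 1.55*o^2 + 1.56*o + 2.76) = 2.0875*o^5 - 3.649*o^4 - 7.3668*o^3 - 5.9497*o^2 - 16.5648*o - 4.9404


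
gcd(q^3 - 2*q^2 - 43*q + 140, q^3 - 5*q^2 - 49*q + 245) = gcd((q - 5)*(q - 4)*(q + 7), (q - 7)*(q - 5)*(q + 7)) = q^2 + 2*q - 35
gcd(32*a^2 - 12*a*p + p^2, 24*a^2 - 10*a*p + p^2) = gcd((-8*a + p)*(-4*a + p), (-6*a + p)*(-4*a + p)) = -4*a + p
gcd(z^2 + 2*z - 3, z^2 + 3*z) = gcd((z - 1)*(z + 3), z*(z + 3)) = z + 3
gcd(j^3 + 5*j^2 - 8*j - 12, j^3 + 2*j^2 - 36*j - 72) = j + 6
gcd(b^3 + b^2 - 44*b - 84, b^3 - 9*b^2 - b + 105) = b - 7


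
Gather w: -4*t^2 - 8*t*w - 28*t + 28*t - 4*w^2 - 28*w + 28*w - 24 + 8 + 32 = -4*t^2 - 8*t*w - 4*w^2 + 16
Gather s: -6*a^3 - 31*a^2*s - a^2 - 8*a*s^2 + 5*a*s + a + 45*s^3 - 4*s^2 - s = -6*a^3 - a^2 + a + 45*s^3 + s^2*(-8*a - 4) + s*(-31*a^2 + 5*a - 1)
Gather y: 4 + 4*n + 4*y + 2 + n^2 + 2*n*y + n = n^2 + 5*n + y*(2*n + 4) + 6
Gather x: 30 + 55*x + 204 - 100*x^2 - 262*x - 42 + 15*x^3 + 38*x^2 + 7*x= 15*x^3 - 62*x^2 - 200*x + 192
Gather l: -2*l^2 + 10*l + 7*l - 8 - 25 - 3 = -2*l^2 + 17*l - 36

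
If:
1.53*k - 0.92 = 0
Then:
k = 0.60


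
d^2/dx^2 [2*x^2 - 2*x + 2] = 4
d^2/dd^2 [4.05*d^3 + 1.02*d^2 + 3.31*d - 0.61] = 24.3*d + 2.04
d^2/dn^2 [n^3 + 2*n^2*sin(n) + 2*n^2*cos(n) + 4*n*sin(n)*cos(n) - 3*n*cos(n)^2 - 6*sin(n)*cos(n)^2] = -2*sqrt(2)*n^2*sin(n + pi/4) - 8*n*sin(2*n) + 6*n*cos(2*n) + 8*sqrt(2)*n*cos(n + pi/4) + 6*n + 11*sin(n)/2 + 6*sin(2*n) + 27*sin(3*n)/2 + 4*cos(n) + 8*cos(2*n)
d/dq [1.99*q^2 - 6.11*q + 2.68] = 3.98*q - 6.11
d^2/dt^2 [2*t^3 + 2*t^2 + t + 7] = 12*t + 4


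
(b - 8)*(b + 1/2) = b^2 - 15*b/2 - 4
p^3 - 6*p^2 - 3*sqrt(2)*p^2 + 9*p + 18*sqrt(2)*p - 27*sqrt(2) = (p - 3)^2*(p - 3*sqrt(2))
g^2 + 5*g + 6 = (g + 2)*(g + 3)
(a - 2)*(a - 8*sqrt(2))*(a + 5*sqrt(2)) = a^3 - 3*sqrt(2)*a^2 - 2*a^2 - 80*a + 6*sqrt(2)*a + 160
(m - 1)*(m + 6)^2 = m^3 + 11*m^2 + 24*m - 36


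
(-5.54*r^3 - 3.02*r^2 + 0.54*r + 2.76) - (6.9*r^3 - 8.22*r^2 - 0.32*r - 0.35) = -12.44*r^3 + 5.2*r^2 + 0.86*r + 3.11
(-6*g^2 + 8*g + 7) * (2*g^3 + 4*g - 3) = -12*g^5 + 16*g^4 - 10*g^3 + 50*g^2 + 4*g - 21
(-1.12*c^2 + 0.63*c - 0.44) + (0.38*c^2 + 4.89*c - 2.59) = -0.74*c^2 + 5.52*c - 3.03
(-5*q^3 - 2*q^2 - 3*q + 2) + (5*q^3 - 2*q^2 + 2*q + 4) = -4*q^2 - q + 6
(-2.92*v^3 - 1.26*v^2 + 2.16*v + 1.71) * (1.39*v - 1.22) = -4.0588*v^4 + 1.811*v^3 + 4.5396*v^2 - 0.258300000000001*v - 2.0862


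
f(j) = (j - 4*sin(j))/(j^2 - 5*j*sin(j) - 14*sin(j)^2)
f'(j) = (1 - 4*cos(j))/(j^2 - 5*j*sin(j) - 14*sin(j)^2) + (j - 4*sin(j))*(5*j*cos(j) - 2*j + 28*sin(j)*cos(j) + 5*sin(j))/(j^2 - 5*j*sin(j) - 14*sin(j)^2)^2 = (j^2*cos(j) - j^2 + 8*j*sin(j) + 14*j*sin(2*j) - 14*cos(j) + 17*cos(2*j) + 14*cos(3*j) - 17)/((j - 7*sin(j))^2*(j + 2*sin(j))^2)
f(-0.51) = -0.33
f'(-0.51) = -0.63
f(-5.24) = -0.22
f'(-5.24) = -0.10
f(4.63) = 0.28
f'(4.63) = -0.08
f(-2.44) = -0.02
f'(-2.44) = -0.46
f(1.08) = 0.17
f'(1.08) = -0.13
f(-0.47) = -0.36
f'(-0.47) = -0.74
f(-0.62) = -0.28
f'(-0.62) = -0.42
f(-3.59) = -0.30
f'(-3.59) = 0.02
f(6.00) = 0.16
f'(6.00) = -0.04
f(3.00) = 0.37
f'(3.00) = -0.59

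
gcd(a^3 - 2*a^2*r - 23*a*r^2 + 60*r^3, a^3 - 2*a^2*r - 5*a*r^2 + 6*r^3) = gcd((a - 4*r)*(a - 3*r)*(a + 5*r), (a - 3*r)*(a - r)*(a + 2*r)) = -a + 3*r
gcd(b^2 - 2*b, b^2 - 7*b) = b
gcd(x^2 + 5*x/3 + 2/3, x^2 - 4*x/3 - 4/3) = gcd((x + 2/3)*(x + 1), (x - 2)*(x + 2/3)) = x + 2/3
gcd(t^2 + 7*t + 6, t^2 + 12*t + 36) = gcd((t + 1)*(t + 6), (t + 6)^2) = t + 6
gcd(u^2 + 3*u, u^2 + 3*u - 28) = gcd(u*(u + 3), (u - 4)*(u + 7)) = 1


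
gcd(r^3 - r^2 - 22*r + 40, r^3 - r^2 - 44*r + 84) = r - 2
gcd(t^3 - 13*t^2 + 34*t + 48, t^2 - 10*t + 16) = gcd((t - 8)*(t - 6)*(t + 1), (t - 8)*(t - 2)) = t - 8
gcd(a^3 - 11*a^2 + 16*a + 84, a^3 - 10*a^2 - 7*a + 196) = a - 7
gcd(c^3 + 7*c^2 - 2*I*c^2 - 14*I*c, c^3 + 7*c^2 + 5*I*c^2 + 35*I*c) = c^2 + 7*c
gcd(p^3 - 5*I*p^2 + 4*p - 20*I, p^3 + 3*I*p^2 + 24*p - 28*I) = p - 2*I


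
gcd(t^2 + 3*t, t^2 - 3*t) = t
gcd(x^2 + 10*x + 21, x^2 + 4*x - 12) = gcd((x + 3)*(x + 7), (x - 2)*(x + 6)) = 1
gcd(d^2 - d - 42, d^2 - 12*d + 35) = d - 7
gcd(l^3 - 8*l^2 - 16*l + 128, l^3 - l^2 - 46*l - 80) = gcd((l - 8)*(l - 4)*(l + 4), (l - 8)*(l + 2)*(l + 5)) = l - 8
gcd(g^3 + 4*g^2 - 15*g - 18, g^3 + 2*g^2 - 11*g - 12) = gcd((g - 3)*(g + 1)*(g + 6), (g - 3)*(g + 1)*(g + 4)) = g^2 - 2*g - 3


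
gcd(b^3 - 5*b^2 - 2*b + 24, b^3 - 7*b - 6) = b^2 - b - 6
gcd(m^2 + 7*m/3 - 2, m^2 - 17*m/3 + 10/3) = m - 2/3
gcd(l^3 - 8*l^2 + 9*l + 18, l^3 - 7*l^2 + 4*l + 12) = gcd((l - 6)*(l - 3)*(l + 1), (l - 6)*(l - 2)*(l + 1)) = l^2 - 5*l - 6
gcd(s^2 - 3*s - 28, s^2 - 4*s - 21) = s - 7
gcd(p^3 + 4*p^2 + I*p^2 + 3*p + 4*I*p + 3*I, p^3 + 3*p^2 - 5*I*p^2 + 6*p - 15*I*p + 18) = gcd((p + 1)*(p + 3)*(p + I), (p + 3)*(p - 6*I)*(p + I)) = p^2 + p*(3 + I) + 3*I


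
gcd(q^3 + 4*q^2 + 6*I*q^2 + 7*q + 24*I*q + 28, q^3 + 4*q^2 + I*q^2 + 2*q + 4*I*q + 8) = q^2 + q*(4 - I) - 4*I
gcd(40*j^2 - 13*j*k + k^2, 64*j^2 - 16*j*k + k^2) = 8*j - k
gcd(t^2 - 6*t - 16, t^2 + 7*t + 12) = 1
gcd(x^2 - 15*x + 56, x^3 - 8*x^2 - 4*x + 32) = x - 8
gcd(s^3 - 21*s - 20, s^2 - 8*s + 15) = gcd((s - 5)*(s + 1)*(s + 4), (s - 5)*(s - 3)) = s - 5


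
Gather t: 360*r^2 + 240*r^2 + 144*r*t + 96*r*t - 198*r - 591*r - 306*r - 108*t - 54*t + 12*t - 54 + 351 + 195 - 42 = 600*r^2 - 1095*r + t*(240*r - 150) + 450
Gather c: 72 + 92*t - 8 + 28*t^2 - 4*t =28*t^2 + 88*t + 64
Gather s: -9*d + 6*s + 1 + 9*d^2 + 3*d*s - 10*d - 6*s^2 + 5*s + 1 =9*d^2 - 19*d - 6*s^2 + s*(3*d + 11) + 2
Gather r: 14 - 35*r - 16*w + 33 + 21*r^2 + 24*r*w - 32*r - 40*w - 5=21*r^2 + r*(24*w - 67) - 56*w + 42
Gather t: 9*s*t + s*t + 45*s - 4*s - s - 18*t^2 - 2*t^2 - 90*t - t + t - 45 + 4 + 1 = 40*s - 20*t^2 + t*(10*s - 90) - 40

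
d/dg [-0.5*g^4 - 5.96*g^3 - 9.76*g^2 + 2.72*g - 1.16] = -2.0*g^3 - 17.88*g^2 - 19.52*g + 2.72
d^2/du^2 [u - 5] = 0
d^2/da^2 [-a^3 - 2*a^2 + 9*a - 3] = -6*a - 4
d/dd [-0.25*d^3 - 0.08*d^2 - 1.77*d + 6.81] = -0.75*d^2 - 0.16*d - 1.77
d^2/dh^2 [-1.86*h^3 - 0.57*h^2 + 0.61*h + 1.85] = -11.16*h - 1.14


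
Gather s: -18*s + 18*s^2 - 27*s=18*s^2 - 45*s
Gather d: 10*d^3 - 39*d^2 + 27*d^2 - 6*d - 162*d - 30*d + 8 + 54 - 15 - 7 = 10*d^3 - 12*d^2 - 198*d + 40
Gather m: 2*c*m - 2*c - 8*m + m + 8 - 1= -2*c + m*(2*c - 7) + 7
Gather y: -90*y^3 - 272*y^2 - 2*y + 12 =-90*y^3 - 272*y^2 - 2*y + 12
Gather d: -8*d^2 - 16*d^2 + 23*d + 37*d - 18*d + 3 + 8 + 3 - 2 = -24*d^2 + 42*d + 12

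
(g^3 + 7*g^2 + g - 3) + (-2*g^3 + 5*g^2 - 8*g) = -g^3 + 12*g^2 - 7*g - 3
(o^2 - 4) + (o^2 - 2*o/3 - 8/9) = 2*o^2 - 2*o/3 - 44/9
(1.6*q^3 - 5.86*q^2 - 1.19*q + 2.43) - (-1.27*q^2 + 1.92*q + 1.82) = 1.6*q^3 - 4.59*q^2 - 3.11*q + 0.61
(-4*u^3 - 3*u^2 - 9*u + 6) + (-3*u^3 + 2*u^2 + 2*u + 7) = -7*u^3 - u^2 - 7*u + 13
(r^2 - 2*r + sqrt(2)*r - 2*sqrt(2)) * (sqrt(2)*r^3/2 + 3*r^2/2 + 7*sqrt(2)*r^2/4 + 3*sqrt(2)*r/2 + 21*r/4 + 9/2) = sqrt(2)*r^5/2 + 3*sqrt(2)*r^4/4 + 5*r^4/2 - sqrt(2)*r^3/2 + 15*r^3/4 - 10*r^2 - 3*sqrt(2)*r^2/4 - 15*r - 6*sqrt(2)*r - 9*sqrt(2)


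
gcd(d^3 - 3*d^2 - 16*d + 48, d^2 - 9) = d - 3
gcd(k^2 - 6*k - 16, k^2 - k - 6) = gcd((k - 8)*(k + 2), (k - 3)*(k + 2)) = k + 2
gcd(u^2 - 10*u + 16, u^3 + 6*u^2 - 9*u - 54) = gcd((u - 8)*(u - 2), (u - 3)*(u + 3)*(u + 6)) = 1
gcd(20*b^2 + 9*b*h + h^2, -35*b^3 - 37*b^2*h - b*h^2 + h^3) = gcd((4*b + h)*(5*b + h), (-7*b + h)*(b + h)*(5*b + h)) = 5*b + h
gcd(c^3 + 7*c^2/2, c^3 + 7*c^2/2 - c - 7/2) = c + 7/2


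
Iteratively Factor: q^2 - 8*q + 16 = (q - 4)*(q - 4)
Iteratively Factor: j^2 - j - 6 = (j + 2)*(j - 3)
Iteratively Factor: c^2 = (c)*(c)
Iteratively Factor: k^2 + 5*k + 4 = (k + 1)*(k + 4)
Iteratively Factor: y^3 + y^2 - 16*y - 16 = (y - 4)*(y^2 + 5*y + 4) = (y - 4)*(y + 1)*(y + 4)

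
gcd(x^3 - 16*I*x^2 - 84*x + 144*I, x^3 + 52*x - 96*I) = x - 6*I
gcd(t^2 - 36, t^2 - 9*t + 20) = 1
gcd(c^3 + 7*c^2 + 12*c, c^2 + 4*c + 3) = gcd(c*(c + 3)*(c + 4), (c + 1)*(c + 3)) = c + 3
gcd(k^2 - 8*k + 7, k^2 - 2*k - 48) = 1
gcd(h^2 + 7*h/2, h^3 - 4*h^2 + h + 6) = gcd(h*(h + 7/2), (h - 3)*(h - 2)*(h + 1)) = 1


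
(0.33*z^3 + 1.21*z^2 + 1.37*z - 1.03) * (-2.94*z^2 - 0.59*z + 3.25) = -0.9702*z^5 - 3.7521*z^4 - 3.6692*z^3 + 6.1524*z^2 + 5.0602*z - 3.3475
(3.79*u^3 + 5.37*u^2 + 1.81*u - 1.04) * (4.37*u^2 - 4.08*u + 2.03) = 16.5623*u^5 + 8.0037*u^4 - 6.3062*u^3 - 1.0285*u^2 + 7.9175*u - 2.1112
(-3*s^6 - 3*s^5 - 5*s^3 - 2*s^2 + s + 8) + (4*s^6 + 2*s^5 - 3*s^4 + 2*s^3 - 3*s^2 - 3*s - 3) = s^6 - s^5 - 3*s^4 - 3*s^3 - 5*s^2 - 2*s + 5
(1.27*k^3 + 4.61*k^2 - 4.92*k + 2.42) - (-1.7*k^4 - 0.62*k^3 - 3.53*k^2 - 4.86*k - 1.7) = 1.7*k^4 + 1.89*k^3 + 8.14*k^2 - 0.0599999999999996*k + 4.12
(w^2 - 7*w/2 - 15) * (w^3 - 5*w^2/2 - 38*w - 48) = w^5 - 6*w^4 - 177*w^3/4 + 245*w^2/2 + 738*w + 720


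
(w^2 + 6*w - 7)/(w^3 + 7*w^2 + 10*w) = (w^2 + 6*w - 7)/(w*(w^2 + 7*w + 10))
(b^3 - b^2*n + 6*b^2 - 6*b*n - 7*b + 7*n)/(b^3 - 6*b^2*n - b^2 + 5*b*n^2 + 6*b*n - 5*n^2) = (b + 7)/(b - 5*n)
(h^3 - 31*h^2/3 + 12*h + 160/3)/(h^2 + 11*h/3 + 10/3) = (h^2 - 12*h + 32)/(h + 2)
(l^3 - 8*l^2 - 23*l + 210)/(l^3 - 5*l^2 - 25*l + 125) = (l^2 - 13*l + 42)/(l^2 - 10*l + 25)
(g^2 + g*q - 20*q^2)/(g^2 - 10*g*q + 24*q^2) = (-g - 5*q)/(-g + 6*q)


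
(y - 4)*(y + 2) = y^2 - 2*y - 8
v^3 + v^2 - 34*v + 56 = (v - 4)*(v - 2)*(v + 7)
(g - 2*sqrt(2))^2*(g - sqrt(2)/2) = g^3 - 9*sqrt(2)*g^2/2 + 12*g - 4*sqrt(2)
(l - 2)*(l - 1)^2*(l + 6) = l^4 + 2*l^3 - 19*l^2 + 28*l - 12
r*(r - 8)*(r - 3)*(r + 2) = r^4 - 9*r^3 + 2*r^2 + 48*r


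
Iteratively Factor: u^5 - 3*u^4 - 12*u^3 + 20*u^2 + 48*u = (u - 3)*(u^4 - 12*u^2 - 16*u) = (u - 4)*(u - 3)*(u^3 + 4*u^2 + 4*u) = (u - 4)*(u - 3)*(u + 2)*(u^2 + 2*u) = u*(u - 4)*(u - 3)*(u + 2)*(u + 2)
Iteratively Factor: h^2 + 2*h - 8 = (h + 4)*(h - 2)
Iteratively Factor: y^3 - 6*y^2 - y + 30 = (y - 5)*(y^2 - y - 6) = (y - 5)*(y + 2)*(y - 3)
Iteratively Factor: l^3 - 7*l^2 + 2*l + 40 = (l - 4)*(l^2 - 3*l - 10) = (l - 4)*(l + 2)*(l - 5)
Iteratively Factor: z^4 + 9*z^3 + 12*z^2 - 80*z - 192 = (z + 4)*(z^3 + 5*z^2 - 8*z - 48) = (z + 4)^2*(z^2 + z - 12) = (z - 3)*(z + 4)^2*(z + 4)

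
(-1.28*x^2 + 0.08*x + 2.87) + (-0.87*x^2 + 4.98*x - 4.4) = -2.15*x^2 + 5.06*x - 1.53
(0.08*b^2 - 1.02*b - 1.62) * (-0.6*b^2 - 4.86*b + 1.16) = -0.048*b^4 + 0.2232*b^3 + 6.022*b^2 + 6.69*b - 1.8792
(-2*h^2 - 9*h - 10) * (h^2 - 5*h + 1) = -2*h^4 + h^3 + 33*h^2 + 41*h - 10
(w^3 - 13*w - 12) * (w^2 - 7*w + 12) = w^5 - 7*w^4 - w^3 + 79*w^2 - 72*w - 144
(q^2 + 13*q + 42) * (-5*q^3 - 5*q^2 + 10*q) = -5*q^5 - 70*q^4 - 265*q^3 - 80*q^2 + 420*q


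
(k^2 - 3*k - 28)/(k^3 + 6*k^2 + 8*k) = (k - 7)/(k*(k + 2))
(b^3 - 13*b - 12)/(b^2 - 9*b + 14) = (b^3 - 13*b - 12)/(b^2 - 9*b + 14)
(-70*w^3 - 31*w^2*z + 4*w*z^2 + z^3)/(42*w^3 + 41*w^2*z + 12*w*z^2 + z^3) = (-5*w + z)/(3*w + z)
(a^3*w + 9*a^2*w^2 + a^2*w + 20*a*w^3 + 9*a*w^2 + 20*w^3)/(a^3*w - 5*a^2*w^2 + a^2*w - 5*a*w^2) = (-a^2 - 9*a*w - 20*w^2)/(a*(-a + 5*w))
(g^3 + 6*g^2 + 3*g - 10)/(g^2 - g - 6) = (g^2 + 4*g - 5)/(g - 3)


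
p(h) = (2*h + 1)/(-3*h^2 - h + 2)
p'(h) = (2*h + 1)*(6*h + 1)/(-3*h^2 - h + 2)^2 + 2/(-3*h^2 - h + 2) = (-6*h^2 - 2*h + (2*h + 1)*(6*h + 1) + 4)/(3*h^2 + h - 2)^2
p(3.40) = -0.22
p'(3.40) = 0.07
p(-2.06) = 0.36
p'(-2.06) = 0.24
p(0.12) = 0.68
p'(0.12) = 1.72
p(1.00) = -1.50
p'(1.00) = 4.25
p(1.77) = -0.50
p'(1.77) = 0.41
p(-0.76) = -0.51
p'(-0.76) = 3.70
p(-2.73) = 0.25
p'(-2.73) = 0.11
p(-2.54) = 0.28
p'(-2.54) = 0.13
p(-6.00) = 0.11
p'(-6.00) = 0.02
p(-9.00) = 0.07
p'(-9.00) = 0.01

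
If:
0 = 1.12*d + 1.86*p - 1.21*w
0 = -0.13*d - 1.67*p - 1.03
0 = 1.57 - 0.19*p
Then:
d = -114.07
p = 8.26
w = -92.89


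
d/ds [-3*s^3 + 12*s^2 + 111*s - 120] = -9*s^2 + 24*s + 111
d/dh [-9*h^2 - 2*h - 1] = -18*h - 2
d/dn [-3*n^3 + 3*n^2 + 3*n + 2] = -9*n^2 + 6*n + 3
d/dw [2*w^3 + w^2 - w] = 6*w^2 + 2*w - 1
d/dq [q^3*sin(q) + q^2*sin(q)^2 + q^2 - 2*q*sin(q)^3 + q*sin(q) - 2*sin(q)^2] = q^3*cos(q) + 3*q^2*sin(q) + q^2*sin(2*q) - q*cos(q)/2 - q*cos(2*q) + 3*q*cos(3*q)/2 + 3*q - sin(q)/2 - 2*sin(2*q) + sin(3*q)/2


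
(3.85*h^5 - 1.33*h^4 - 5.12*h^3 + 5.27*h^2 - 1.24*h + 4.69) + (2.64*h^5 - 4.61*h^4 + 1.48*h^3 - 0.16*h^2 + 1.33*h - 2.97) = 6.49*h^5 - 5.94*h^4 - 3.64*h^3 + 5.11*h^2 + 0.0900000000000001*h + 1.72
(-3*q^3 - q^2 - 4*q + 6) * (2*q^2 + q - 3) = -6*q^5 - 5*q^4 + 11*q^2 + 18*q - 18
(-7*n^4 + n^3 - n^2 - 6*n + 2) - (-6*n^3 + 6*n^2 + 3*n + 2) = -7*n^4 + 7*n^3 - 7*n^2 - 9*n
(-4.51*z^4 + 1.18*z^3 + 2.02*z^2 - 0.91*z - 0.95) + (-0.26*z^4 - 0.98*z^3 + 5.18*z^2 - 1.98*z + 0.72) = -4.77*z^4 + 0.2*z^3 + 7.2*z^2 - 2.89*z - 0.23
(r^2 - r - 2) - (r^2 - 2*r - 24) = r + 22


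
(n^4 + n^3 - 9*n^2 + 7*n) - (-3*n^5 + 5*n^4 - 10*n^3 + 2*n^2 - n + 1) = 3*n^5 - 4*n^4 + 11*n^3 - 11*n^2 + 8*n - 1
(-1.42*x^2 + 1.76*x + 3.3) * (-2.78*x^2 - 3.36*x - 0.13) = 3.9476*x^4 - 0.1216*x^3 - 14.903*x^2 - 11.3168*x - 0.429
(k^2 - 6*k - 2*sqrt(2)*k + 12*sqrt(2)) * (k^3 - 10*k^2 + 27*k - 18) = k^5 - 16*k^4 - 2*sqrt(2)*k^4 + 32*sqrt(2)*k^3 + 87*k^3 - 174*sqrt(2)*k^2 - 180*k^2 + 108*k + 360*sqrt(2)*k - 216*sqrt(2)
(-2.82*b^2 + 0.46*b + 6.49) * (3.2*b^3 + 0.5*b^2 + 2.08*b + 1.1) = -9.024*b^5 + 0.0620000000000003*b^4 + 15.1324*b^3 + 1.0998*b^2 + 14.0052*b + 7.139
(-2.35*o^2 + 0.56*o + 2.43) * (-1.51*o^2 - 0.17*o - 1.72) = 3.5485*o^4 - 0.4461*o^3 + 0.277499999999999*o^2 - 1.3763*o - 4.1796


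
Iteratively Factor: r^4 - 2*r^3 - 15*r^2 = (r - 5)*(r^3 + 3*r^2) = r*(r - 5)*(r^2 + 3*r) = r*(r - 5)*(r + 3)*(r)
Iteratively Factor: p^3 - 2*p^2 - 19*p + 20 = (p - 5)*(p^2 + 3*p - 4) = (p - 5)*(p + 4)*(p - 1)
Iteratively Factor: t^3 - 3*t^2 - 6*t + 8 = (t - 1)*(t^2 - 2*t - 8) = (t - 1)*(t + 2)*(t - 4)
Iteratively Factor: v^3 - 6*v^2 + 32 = (v - 4)*(v^2 - 2*v - 8) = (v - 4)*(v + 2)*(v - 4)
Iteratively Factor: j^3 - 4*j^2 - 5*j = (j + 1)*(j^2 - 5*j) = (j - 5)*(j + 1)*(j)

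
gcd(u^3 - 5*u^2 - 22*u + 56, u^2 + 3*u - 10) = u - 2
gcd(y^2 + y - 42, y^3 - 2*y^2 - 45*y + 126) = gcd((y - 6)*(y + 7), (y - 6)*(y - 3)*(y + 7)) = y^2 + y - 42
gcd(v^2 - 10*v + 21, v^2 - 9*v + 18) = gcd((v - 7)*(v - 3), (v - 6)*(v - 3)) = v - 3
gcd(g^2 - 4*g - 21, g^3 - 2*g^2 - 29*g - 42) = g^2 - 4*g - 21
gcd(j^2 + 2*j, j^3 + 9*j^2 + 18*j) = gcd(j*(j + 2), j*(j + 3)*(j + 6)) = j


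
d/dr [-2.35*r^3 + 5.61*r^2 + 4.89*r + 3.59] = -7.05*r^2 + 11.22*r + 4.89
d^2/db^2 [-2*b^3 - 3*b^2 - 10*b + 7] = -12*b - 6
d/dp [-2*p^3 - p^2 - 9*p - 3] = -6*p^2 - 2*p - 9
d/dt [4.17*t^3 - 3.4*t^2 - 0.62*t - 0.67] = 12.51*t^2 - 6.8*t - 0.62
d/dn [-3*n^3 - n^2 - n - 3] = -9*n^2 - 2*n - 1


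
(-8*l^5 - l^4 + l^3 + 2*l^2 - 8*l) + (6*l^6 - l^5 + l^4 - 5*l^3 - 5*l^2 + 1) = 6*l^6 - 9*l^5 - 4*l^3 - 3*l^2 - 8*l + 1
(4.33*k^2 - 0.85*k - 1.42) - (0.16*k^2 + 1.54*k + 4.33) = 4.17*k^2 - 2.39*k - 5.75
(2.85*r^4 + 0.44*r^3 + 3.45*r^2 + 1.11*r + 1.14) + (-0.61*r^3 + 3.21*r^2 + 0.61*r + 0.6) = 2.85*r^4 - 0.17*r^3 + 6.66*r^2 + 1.72*r + 1.74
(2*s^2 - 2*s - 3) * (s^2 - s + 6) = 2*s^4 - 4*s^3 + 11*s^2 - 9*s - 18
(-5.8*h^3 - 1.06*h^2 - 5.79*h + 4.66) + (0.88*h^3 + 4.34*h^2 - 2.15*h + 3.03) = -4.92*h^3 + 3.28*h^2 - 7.94*h + 7.69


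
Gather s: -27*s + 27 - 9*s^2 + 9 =-9*s^2 - 27*s + 36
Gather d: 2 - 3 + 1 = 0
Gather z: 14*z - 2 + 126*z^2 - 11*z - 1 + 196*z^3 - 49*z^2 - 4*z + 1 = 196*z^3 + 77*z^2 - z - 2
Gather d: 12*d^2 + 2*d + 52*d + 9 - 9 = 12*d^2 + 54*d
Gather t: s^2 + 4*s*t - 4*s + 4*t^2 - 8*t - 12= s^2 - 4*s + 4*t^2 + t*(4*s - 8) - 12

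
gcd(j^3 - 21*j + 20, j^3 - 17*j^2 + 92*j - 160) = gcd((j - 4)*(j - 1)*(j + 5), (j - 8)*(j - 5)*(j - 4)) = j - 4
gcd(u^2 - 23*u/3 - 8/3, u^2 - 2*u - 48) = u - 8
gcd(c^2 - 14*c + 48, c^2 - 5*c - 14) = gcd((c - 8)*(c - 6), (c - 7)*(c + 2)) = 1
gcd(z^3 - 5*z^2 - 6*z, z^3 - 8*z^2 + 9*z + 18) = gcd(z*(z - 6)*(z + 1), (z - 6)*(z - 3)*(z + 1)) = z^2 - 5*z - 6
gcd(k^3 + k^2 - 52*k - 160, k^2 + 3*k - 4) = k + 4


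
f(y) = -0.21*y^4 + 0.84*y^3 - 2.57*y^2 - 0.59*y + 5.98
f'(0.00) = -0.59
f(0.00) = 5.98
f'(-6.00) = 302.41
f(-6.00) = -536.60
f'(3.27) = -19.82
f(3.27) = -18.07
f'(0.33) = -2.04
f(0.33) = 5.53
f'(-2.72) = 48.94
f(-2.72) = -39.83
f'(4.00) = -34.59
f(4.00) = -37.50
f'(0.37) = -2.19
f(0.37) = 5.45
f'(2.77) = -13.35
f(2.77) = -9.88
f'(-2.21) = 32.14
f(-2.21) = -19.34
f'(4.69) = -55.92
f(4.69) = -68.27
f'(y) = -0.84*y^3 + 2.52*y^2 - 5.14*y - 0.59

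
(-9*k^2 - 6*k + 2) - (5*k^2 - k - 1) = -14*k^2 - 5*k + 3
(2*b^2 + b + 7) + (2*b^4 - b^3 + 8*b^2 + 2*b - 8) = 2*b^4 - b^3 + 10*b^2 + 3*b - 1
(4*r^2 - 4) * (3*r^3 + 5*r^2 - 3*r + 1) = 12*r^5 + 20*r^4 - 24*r^3 - 16*r^2 + 12*r - 4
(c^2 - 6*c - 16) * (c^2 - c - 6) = c^4 - 7*c^3 - 16*c^2 + 52*c + 96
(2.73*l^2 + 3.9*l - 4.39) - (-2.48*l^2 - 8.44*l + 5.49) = 5.21*l^2 + 12.34*l - 9.88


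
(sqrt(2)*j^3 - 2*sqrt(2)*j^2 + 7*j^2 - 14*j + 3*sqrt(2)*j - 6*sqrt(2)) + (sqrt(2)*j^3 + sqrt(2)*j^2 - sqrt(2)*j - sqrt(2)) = 2*sqrt(2)*j^3 - sqrt(2)*j^2 + 7*j^2 - 14*j + 2*sqrt(2)*j - 7*sqrt(2)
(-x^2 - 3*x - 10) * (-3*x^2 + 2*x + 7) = 3*x^4 + 7*x^3 + 17*x^2 - 41*x - 70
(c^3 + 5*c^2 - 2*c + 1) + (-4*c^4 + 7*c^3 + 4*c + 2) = -4*c^4 + 8*c^3 + 5*c^2 + 2*c + 3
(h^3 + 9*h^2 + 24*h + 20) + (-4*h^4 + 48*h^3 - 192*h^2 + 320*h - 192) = -4*h^4 + 49*h^3 - 183*h^2 + 344*h - 172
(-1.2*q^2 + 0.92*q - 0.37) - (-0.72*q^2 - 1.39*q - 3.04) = -0.48*q^2 + 2.31*q + 2.67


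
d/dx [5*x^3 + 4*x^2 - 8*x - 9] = 15*x^2 + 8*x - 8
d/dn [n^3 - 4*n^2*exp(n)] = n*(-4*n*exp(n) + 3*n - 8*exp(n))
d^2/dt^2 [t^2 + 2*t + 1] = 2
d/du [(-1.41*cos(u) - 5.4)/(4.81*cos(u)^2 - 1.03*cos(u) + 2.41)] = (-6.7821*cos(u)^2 - 51.948*cos(u) + 8.9601)*sin(u)/(23.1361*cos(u)^4 - 9.9086*cos(u)^3 + 24.2451*cos(u)^2 - 4.9646*cos(u) + 5.8081)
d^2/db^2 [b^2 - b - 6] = 2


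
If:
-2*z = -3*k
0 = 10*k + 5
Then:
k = -1/2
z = -3/4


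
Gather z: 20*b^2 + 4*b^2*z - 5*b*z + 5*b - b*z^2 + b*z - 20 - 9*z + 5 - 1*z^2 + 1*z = 20*b^2 + 5*b + z^2*(-b - 1) + z*(4*b^2 - 4*b - 8) - 15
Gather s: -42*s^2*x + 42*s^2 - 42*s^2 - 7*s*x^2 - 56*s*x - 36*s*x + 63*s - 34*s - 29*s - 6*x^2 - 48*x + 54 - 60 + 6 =-42*s^2*x + s*(-7*x^2 - 92*x) - 6*x^2 - 48*x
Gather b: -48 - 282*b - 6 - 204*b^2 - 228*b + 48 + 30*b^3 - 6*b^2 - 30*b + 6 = 30*b^3 - 210*b^2 - 540*b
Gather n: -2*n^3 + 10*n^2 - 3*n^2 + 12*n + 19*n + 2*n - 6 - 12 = -2*n^3 + 7*n^2 + 33*n - 18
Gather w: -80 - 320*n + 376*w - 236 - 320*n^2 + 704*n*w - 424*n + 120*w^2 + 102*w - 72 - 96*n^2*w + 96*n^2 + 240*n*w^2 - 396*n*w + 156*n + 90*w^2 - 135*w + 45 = -224*n^2 - 588*n + w^2*(240*n + 210) + w*(-96*n^2 + 308*n + 343) - 343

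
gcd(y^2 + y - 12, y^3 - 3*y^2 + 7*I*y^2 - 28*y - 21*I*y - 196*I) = y + 4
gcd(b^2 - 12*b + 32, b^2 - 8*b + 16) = b - 4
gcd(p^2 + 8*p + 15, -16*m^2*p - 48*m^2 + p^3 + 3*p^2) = p + 3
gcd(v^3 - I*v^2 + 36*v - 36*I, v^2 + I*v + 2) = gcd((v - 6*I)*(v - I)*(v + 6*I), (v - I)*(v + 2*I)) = v - I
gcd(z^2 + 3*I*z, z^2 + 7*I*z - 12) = z + 3*I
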